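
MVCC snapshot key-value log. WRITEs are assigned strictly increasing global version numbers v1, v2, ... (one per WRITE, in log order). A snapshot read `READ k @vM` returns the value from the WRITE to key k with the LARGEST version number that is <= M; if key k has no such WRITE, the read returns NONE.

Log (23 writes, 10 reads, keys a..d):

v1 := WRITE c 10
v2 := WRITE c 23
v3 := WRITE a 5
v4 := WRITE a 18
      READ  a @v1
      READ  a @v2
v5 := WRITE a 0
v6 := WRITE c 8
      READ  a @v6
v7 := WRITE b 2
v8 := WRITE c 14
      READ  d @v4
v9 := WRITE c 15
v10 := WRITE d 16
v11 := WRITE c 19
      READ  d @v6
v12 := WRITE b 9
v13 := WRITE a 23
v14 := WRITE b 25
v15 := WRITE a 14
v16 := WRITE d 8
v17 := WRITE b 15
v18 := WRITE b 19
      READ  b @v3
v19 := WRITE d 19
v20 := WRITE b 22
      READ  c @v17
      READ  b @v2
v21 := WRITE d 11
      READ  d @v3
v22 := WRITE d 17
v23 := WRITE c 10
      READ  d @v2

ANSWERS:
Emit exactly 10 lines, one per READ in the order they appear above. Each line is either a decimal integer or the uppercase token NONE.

v1: WRITE c=10  (c history now [(1, 10)])
v2: WRITE c=23  (c history now [(1, 10), (2, 23)])
v3: WRITE a=5  (a history now [(3, 5)])
v4: WRITE a=18  (a history now [(3, 5), (4, 18)])
READ a @v1: history=[(3, 5), (4, 18)] -> no version <= 1 -> NONE
READ a @v2: history=[(3, 5), (4, 18)] -> no version <= 2 -> NONE
v5: WRITE a=0  (a history now [(3, 5), (4, 18), (5, 0)])
v6: WRITE c=8  (c history now [(1, 10), (2, 23), (6, 8)])
READ a @v6: history=[(3, 5), (4, 18), (5, 0)] -> pick v5 -> 0
v7: WRITE b=2  (b history now [(7, 2)])
v8: WRITE c=14  (c history now [(1, 10), (2, 23), (6, 8), (8, 14)])
READ d @v4: history=[] -> no version <= 4 -> NONE
v9: WRITE c=15  (c history now [(1, 10), (2, 23), (6, 8), (8, 14), (9, 15)])
v10: WRITE d=16  (d history now [(10, 16)])
v11: WRITE c=19  (c history now [(1, 10), (2, 23), (6, 8), (8, 14), (9, 15), (11, 19)])
READ d @v6: history=[(10, 16)] -> no version <= 6 -> NONE
v12: WRITE b=9  (b history now [(7, 2), (12, 9)])
v13: WRITE a=23  (a history now [(3, 5), (4, 18), (5, 0), (13, 23)])
v14: WRITE b=25  (b history now [(7, 2), (12, 9), (14, 25)])
v15: WRITE a=14  (a history now [(3, 5), (4, 18), (5, 0), (13, 23), (15, 14)])
v16: WRITE d=8  (d history now [(10, 16), (16, 8)])
v17: WRITE b=15  (b history now [(7, 2), (12, 9), (14, 25), (17, 15)])
v18: WRITE b=19  (b history now [(7, 2), (12, 9), (14, 25), (17, 15), (18, 19)])
READ b @v3: history=[(7, 2), (12, 9), (14, 25), (17, 15), (18, 19)] -> no version <= 3 -> NONE
v19: WRITE d=19  (d history now [(10, 16), (16, 8), (19, 19)])
v20: WRITE b=22  (b history now [(7, 2), (12, 9), (14, 25), (17, 15), (18, 19), (20, 22)])
READ c @v17: history=[(1, 10), (2, 23), (6, 8), (8, 14), (9, 15), (11, 19)] -> pick v11 -> 19
READ b @v2: history=[(7, 2), (12, 9), (14, 25), (17, 15), (18, 19), (20, 22)] -> no version <= 2 -> NONE
v21: WRITE d=11  (d history now [(10, 16), (16, 8), (19, 19), (21, 11)])
READ d @v3: history=[(10, 16), (16, 8), (19, 19), (21, 11)] -> no version <= 3 -> NONE
v22: WRITE d=17  (d history now [(10, 16), (16, 8), (19, 19), (21, 11), (22, 17)])
v23: WRITE c=10  (c history now [(1, 10), (2, 23), (6, 8), (8, 14), (9, 15), (11, 19), (23, 10)])
READ d @v2: history=[(10, 16), (16, 8), (19, 19), (21, 11), (22, 17)] -> no version <= 2 -> NONE

Answer: NONE
NONE
0
NONE
NONE
NONE
19
NONE
NONE
NONE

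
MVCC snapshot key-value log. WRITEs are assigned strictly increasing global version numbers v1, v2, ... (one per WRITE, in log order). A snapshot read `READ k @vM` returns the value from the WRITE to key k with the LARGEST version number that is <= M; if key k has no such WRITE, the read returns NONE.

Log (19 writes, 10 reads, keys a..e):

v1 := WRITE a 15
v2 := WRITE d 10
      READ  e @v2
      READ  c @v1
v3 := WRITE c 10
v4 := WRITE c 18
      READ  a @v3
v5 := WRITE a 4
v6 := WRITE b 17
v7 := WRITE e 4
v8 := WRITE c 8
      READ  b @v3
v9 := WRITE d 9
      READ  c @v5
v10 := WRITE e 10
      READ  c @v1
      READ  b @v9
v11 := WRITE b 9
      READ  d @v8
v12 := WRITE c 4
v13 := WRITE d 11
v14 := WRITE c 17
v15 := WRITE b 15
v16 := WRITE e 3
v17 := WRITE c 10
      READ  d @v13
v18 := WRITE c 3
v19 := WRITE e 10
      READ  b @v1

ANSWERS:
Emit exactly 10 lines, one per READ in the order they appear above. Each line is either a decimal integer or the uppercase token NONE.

Answer: NONE
NONE
15
NONE
18
NONE
17
10
11
NONE

Derivation:
v1: WRITE a=15  (a history now [(1, 15)])
v2: WRITE d=10  (d history now [(2, 10)])
READ e @v2: history=[] -> no version <= 2 -> NONE
READ c @v1: history=[] -> no version <= 1 -> NONE
v3: WRITE c=10  (c history now [(3, 10)])
v4: WRITE c=18  (c history now [(3, 10), (4, 18)])
READ a @v3: history=[(1, 15)] -> pick v1 -> 15
v5: WRITE a=4  (a history now [(1, 15), (5, 4)])
v6: WRITE b=17  (b history now [(6, 17)])
v7: WRITE e=4  (e history now [(7, 4)])
v8: WRITE c=8  (c history now [(3, 10), (4, 18), (8, 8)])
READ b @v3: history=[(6, 17)] -> no version <= 3 -> NONE
v9: WRITE d=9  (d history now [(2, 10), (9, 9)])
READ c @v5: history=[(3, 10), (4, 18), (8, 8)] -> pick v4 -> 18
v10: WRITE e=10  (e history now [(7, 4), (10, 10)])
READ c @v1: history=[(3, 10), (4, 18), (8, 8)] -> no version <= 1 -> NONE
READ b @v9: history=[(6, 17)] -> pick v6 -> 17
v11: WRITE b=9  (b history now [(6, 17), (11, 9)])
READ d @v8: history=[(2, 10), (9, 9)] -> pick v2 -> 10
v12: WRITE c=4  (c history now [(3, 10), (4, 18), (8, 8), (12, 4)])
v13: WRITE d=11  (d history now [(2, 10), (9, 9), (13, 11)])
v14: WRITE c=17  (c history now [(3, 10), (4, 18), (8, 8), (12, 4), (14, 17)])
v15: WRITE b=15  (b history now [(6, 17), (11, 9), (15, 15)])
v16: WRITE e=3  (e history now [(7, 4), (10, 10), (16, 3)])
v17: WRITE c=10  (c history now [(3, 10), (4, 18), (8, 8), (12, 4), (14, 17), (17, 10)])
READ d @v13: history=[(2, 10), (9, 9), (13, 11)] -> pick v13 -> 11
v18: WRITE c=3  (c history now [(3, 10), (4, 18), (8, 8), (12, 4), (14, 17), (17, 10), (18, 3)])
v19: WRITE e=10  (e history now [(7, 4), (10, 10), (16, 3), (19, 10)])
READ b @v1: history=[(6, 17), (11, 9), (15, 15)] -> no version <= 1 -> NONE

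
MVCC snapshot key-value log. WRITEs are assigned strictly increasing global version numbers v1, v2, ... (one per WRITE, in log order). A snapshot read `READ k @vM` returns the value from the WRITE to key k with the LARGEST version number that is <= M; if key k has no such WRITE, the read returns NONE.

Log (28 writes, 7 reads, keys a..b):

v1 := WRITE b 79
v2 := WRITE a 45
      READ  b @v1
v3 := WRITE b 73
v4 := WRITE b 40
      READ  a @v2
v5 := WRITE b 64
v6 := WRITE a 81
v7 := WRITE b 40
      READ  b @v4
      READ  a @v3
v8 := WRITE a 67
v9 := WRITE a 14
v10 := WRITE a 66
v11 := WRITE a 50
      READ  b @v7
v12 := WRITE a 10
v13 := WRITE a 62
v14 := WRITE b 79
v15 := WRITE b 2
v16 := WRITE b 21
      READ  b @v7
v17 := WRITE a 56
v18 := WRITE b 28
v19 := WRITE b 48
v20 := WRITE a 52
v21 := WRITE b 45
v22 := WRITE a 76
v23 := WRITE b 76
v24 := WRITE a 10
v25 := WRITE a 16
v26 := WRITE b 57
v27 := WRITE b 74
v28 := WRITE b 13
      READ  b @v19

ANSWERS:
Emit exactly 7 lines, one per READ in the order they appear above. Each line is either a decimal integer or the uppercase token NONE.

v1: WRITE b=79  (b history now [(1, 79)])
v2: WRITE a=45  (a history now [(2, 45)])
READ b @v1: history=[(1, 79)] -> pick v1 -> 79
v3: WRITE b=73  (b history now [(1, 79), (3, 73)])
v4: WRITE b=40  (b history now [(1, 79), (3, 73), (4, 40)])
READ a @v2: history=[(2, 45)] -> pick v2 -> 45
v5: WRITE b=64  (b history now [(1, 79), (3, 73), (4, 40), (5, 64)])
v6: WRITE a=81  (a history now [(2, 45), (6, 81)])
v7: WRITE b=40  (b history now [(1, 79), (3, 73), (4, 40), (5, 64), (7, 40)])
READ b @v4: history=[(1, 79), (3, 73), (4, 40), (5, 64), (7, 40)] -> pick v4 -> 40
READ a @v3: history=[(2, 45), (6, 81)] -> pick v2 -> 45
v8: WRITE a=67  (a history now [(2, 45), (6, 81), (8, 67)])
v9: WRITE a=14  (a history now [(2, 45), (6, 81), (8, 67), (9, 14)])
v10: WRITE a=66  (a history now [(2, 45), (6, 81), (8, 67), (9, 14), (10, 66)])
v11: WRITE a=50  (a history now [(2, 45), (6, 81), (8, 67), (9, 14), (10, 66), (11, 50)])
READ b @v7: history=[(1, 79), (3, 73), (4, 40), (5, 64), (7, 40)] -> pick v7 -> 40
v12: WRITE a=10  (a history now [(2, 45), (6, 81), (8, 67), (9, 14), (10, 66), (11, 50), (12, 10)])
v13: WRITE a=62  (a history now [(2, 45), (6, 81), (8, 67), (9, 14), (10, 66), (11, 50), (12, 10), (13, 62)])
v14: WRITE b=79  (b history now [(1, 79), (3, 73), (4, 40), (5, 64), (7, 40), (14, 79)])
v15: WRITE b=2  (b history now [(1, 79), (3, 73), (4, 40), (5, 64), (7, 40), (14, 79), (15, 2)])
v16: WRITE b=21  (b history now [(1, 79), (3, 73), (4, 40), (5, 64), (7, 40), (14, 79), (15, 2), (16, 21)])
READ b @v7: history=[(1, 79), (3, 73), (4, 40), (5, 64), (7, 40), (14, 79), (15, 2), (16, 21)] -> pick v7 -> 40
v17: WRITE a=56  (a history now [(2, 45), (6, 81), (8, 67), (9, 14), (10, 66), (11, 50), (12, 10), (13, 62), (17, 56)])
v18: WRITE b=28  (b history now [(1, 79), (3, 73), (4, 40), (5, 64), (7, 40), (14, 79), (15, 2), (16, 21), (18, 28)])
v19: WRITE b=48  (b history now [(1, 79), (3, 73), (4, 40), (5, 64), (7, 40), (14, 79), (15, 2), (16, 21), (18, 28), (19, 48)])
v20: WRITE a=52  (a history now [(2, 45), (6, 81), (8, 67), (9, 14), (10, 66), (11, 50), (12, 10), (13, 62), (17, 56), (20, 52)])
v21: WRITE b=45  (b history now [(1, 79), (3, 73), (4, 40), (5, 64), (7, 40), (14, 79), (15, 2), (16, 21), (18, 28), (19, 48), (21, 45)])
v22: WRITE a=76  (a history now [(2, 45), (6, 81), (8, 67), (9, 14), (10, 66), (11, 50), (12, 10), (13, 62), (17, 56), (20, 52), (22, 76)])
v23: WRITE b=76  (b history now [(1, 79), (3, 73), (4, 40), (5, 64), (7, 40), (14, 79), (15, 2), (16, 21), (18, 28), (19, 48), (21, 45), (23, 76)])
v24: WRITE a=10  (a history now [(2, 45), (6, 81), (8, 67), (9, 14), (10, 66), (11, 50), (12, 10), (13, 62), (17, 56), (20, 52), (22, 76), (24, 10)])
v25: WRITE a=16  (a history now [(2, 45), (6, 81), (8, 67), (9, 14), (10, 66), (11, 50), (12, 10), (13, 62), (17, 56), (20, 52), (22, 76), (24, 10), (25, 16)])
v26: WRITE b=57  (b history now [(1, 79), (3, 73), (4, 40), (5, 64), (7, 40), (14, 79), (15, 2), (16, 21), (18, 28), (19, 48), (21, 45), (23, 76), (26, 57)])
v27: WRITE b=74  (b history now [(1, 79), (3, 73), (4, 40), (5, 64), (7, 40), (14, 79), (15, 2), (16, 21), (18, 28), (19, 48), (21, 45), (23, 76), (26, 57), (27, 74)])
v28: WRITE b=13  (b history now [(1, 79), (3, 73), (4, 40), (5, 64), (7, 40), (14, 79), (15, 2), (16, 21), (18, 28), (19, 48), (21, 45), (23, 76), (26, 57), (27, 74), (28, 13)])
READ b @v19: history=[(1, 79), (3, 73), (4, 40), (5, 64), (7, 40), (14, 79), (15, 2), (16, 21), (18, 28), (19, 48), (21, 45), (23, 76), (26, 57), (27, 74), (28, 13)] -> pick v19 -> 48

Answer: 79
45
40
45
40
40
48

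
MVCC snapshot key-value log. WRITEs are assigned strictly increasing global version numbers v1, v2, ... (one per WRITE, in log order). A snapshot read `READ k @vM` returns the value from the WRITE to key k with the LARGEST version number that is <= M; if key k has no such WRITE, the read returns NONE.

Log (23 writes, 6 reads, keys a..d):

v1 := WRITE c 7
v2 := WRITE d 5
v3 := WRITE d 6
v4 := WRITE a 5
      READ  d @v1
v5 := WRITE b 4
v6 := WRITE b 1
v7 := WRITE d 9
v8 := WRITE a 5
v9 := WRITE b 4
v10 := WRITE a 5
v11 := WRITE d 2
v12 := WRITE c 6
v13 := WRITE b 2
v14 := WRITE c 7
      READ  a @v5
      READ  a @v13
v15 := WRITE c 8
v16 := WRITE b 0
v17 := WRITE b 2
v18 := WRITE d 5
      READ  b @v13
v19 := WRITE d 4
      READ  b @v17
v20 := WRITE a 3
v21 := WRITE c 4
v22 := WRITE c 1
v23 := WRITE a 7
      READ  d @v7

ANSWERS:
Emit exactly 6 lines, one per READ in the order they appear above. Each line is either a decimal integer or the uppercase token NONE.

v1: WRITE c=7  (c history now [(1, 7)])
v2: WRITE d=5  (d history now [(2, 5)])
v3: WRITE d=6  (d history now [(2, 5), (3, 6)])
v4: WRITE a=5  (a history now [(4, 5)])
READ d @v1: history=[(2, 5), (3, 6)] -> no version <= 1 -> NONE
v5: WRITE b=4  (b history now [(5, 4)])
v6: WRITE b=1  (b history now [(5, 4), (6, 1)])
v7: WRITE d=9  (d history now [(2, 5), (3, 6), (7, 9)])
v8: WRITE a=5  (a history now [(4, 5), (8, 5)])
v9: WRITE b=4  (b history now [(5, 4), (6, 1), (9, 4)])
v10: WRITE a=5  (a history now [(4, 5), (8, 5), (10, 5)])
v11: WRITE d=2  (d history now [(2, 5), (3, 6), (7, 9), (11, 2)])
v12: WRITE c=6  (c history now [(1, 7), (12, 6)])
v13: WRITE b=2  (b history now [(5, 4), (6, 1), (9, 4), (13, 2)])
v14: WRITE c=7  (c history now [(1, 7), (12, 6), (14, 7)])
READ a @v5: history=[(4, 5), (8, 5), (10, 5)] -> pick v4 -> 5
READ a @v13: history=[(4, 5), (8, 5), (10, 5)] -> pick v10 -> 5
v15: WRITE c=8  (c history now [(1, 7), (12, 6), (14, 7), (15, 8)])
v16: WRITE b=0  (b history now [(5, 4), (6, 1), (9, 4), (13, 2), (16, 0)])
v17: WRITE b=2  (b history now [(5, 4), (6, 1), (9, 4), (13, 2), (16, 0), (17, 2)])
v18: WRITE d=5  (d history now [(2, 5), (3, 6), (7, 9), (11, 2), (18, 5)])
READ b @v13: history=[(5, 4), (6, 1), (9, 4), (13, 2), (16, 0), (17, 2)] -> pick v13 -> 2
v19: WRITE d=4  (d history now [(2, 5), (3, 6), (7, 9), (11, 2), (18, 5), (19, 4)])
READ b @v17: history=[(5, 4), (6, 1), (9, 4), (13, 2), (16, 0), (17, 2)] -> pick v17 -> 2
v20: WRITE a=3  (a history now [(4, 5), (8, 5), (10, 5), (20, 3)])
v21: WRITE c=4  (c history now [(1, 7), (12, 6), (14, 7), (15, 8), (21, 4)])
v22: WRITE c=1  (c history now [(1, 7), (12, 6), (14, 7), (15, 8), (21, 4), (22, 1)])
v23: WRITE a=7  (a history now [(4, 5), (8, 5), (10, 5), (20, 3), (23, 7)])
READ d @v7: history=[(2, 5), (3, 6), (7, 9), (11, 2), (18, 5), (19, 4)] -> pick v7 -> 9

Answer: NONE
5
5
2
2
9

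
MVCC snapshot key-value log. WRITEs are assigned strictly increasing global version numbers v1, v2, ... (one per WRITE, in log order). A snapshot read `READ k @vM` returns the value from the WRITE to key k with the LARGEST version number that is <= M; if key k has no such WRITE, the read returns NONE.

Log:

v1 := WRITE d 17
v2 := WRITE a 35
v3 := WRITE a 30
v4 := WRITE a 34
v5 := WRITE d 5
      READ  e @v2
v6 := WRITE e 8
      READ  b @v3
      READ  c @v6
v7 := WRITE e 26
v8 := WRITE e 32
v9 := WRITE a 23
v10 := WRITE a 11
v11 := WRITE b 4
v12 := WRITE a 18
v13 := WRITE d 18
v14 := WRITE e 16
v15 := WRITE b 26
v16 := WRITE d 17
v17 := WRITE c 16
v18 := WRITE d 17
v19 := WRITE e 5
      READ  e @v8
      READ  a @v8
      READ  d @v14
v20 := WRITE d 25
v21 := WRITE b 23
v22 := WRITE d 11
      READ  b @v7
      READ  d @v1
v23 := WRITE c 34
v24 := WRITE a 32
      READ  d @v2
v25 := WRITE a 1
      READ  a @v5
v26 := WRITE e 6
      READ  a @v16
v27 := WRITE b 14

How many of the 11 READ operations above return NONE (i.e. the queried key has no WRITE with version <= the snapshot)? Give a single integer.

v1: WRITE d=17  (d history now [(1, 17)])
v2: WRITE a=35  (a history now [(2, 35)])
v3: WRITE a=30  (a history now [(2, 35), (3, 30)])
v4: WRITE a=34  (a history now [(2, 35), (3, 30), (4, 34)])
v5: WRITE d=5  (d history now [(1, 17), (5, 5)])
READ e @v2: history=[] -> no version <= 2 -> NONE
v6: WRITE e=8  (e history now [(6, 8)])
READ b @v3: history=[] -> no version <= 3 -> NONE
READ c @v6: history=[] -> no version <= 6 -> NONE
v7: WRITE e=26  (e history now [(6, 8), (7, 26)])
v8: WRITE e=32  (e history now [(6, 8), (7, 26), (8, 32)])
v9: WRITE a=23  (a history now [(2, 35), (3, 30), (4, 34), (9, 23)])
v10: WRITE a=11  (a history now [(2, 35), (3, 30), (4, 34), (9, 23), (10, 11)])
v11: WRITE b=4  (b history now [(11, 4)])
v12: WRITE a=18  (a history now [(2, 35), (3, 30), (4, 34), (9, 23), (10, 11), (12, 18)])
v13: WRITE d=18  (d history now [(1, 17), (5, 5), (13, 18)])
v14: WRITE e=16  (e history now [(6, 8), (7, 26), (8, 32), (14, 16)])
v15: WRITE b=26  (b history now [(11, 4), (15, 26)])
v16: WRITE d=17  (d history now [(1, 17), (5, 5), (13, 18), (16, 17)])
v17: WRITE c=16  (c history now [(17, 16)])
v18: WRITE d=17  (d history now [(1, 17), (5, 5), (13, 18), (16, 17), (18, 17)])
v19: WRITE e=5  (e history now [(6, 8), (7, 26), (8, 32), (14, 16), (19, 5)])
READ e @v8: history=[(6, 8), (7, 26), (8, 32), (14, 16), (19, 5)] -> pick v8 -> 32
READ a @v8: history=[(2, 35), (3, 30), (4, 34), (9, 23), (10, 11), (12, 18)] -> pick v4 -> 34
READ d @v14: history=[(1, 17), (5, 5), (13, 18), (16, 17), (18, 17)] -> pick v13 -> 18
v20: WRITE d=25  (d history now [(1, 17), (5, 5), (13, 18), (16, 17), (18, 17), (20, 25)])
v21: WRITE b=23  (b history now [(11, 4), (15, 26), (21, 23)])
v22: WRITE d=11  (d history now [(1, 17), (5, 5), (13, 18), (16, 17), (18, 17), (20, 25), (22, 11)])
READ b @v7: history=[(11, 4), (15, 26), (21, 23)] -> no version <= 7 -> NONE
READ d @v1: history=[(1, 17), (5, 5), (13, 18), (16, 17), (18, 17), (20, 25), (22, 11)] -> pick v1 -> 17
v23: WRITE c=34  (c history now [(17, 16), (23, 34)])
v24: WRITE a=32  (a history now [(2, 35), (3, 30), (4, 34), (9, 23), (10, 11), (12, 18), (24, 32)])
READ d @v2: history=[(1, 17), (5, 5), (13, 18), (16, 17), (18, 17), (20, 25), (22, 11)] -> pick v1 -> 17
v25: WRITE a=1  (a history now [(2, 35), (3, 30), (4, 34), (9, 23), (10, 11), (12, 18), (24, 32), (25, 1)])
READ a @v5: history=[(2, 35), (3, 30), (4, 34), (9, 23), (10, 11), (12, 18), (24, 32), (25, 1)] -> pick v4 -> 34
v26: WRITE e=6  (e history now [(6, 8), (7, 26), (8, 32), (14, 16), (19, 5), (26, 6)])
READ a @v16: history=[(2, 35), (3, 30), (4, 34), (9, 23), (10, 11), (12, 18), (24, 32), (25, 1)] -> pick v12 -> 18
v27: WRITE b=14  (b history now [(11, 4), (15, 26), (21, 23), (27, 14)])
Read results in order: ['NONE', 'NONE', 'NONE', '32', '34', '18', 'NONE', '17', '17', '34', '18']
NONE count = 4

Answer: 4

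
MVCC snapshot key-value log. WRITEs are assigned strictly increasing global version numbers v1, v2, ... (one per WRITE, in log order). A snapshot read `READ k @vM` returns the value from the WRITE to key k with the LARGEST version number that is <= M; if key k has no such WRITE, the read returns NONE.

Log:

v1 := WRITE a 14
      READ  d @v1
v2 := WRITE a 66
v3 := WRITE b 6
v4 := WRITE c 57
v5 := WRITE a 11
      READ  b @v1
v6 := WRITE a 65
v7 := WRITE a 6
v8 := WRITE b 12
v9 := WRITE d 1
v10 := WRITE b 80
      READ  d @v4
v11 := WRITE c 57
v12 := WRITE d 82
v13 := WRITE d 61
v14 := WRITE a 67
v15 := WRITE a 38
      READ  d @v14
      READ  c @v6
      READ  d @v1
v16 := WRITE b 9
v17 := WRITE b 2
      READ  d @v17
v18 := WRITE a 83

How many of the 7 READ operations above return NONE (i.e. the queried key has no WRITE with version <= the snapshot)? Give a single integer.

Answer: 4

Derivation:
v1: WRITE a=14  (a history now [(1, 14)])
READ d @v1: history=[] -> no version <= 1 -> NONE
v2: WRITE a=66  (a history now [(1, 14), (2, 66)])
v3: WRITE b=6  (b history now [(3, 6)])
v4: WRITE c=57  (c history now [(4, 57)])
v5: WRITE a=11  (a history now [(1, 14), (2, 66), (5, 11)])
READ b @v1: history=[(3, 6)] -> no version <= 1 -> NONE
v6: WRITE a=65  (a history now [(1, 14), (2, 66), (5, 11), (6, 65)])
v7: WRITE a=6  (a history now [(1, 14), (2, 66), (5, 11), (6, 65), (7, 6)])
v8: WRITE b=12  (b history now [(3, 6), (8, 12)])
v9: WRITE d=1  (d history now [(9, 1)])
v10: WRITE b=80  (b history now [(3, 6), (8, 12), (10, 80)])
READ d @v4: history=[(9, 1)] -> no version <= 4 -> NONE
v11: WRITE c=57  (c history now [(4, 57), (11, 57)])
v12: WRITE d=82  (d history now [(9, 1), (12, 82)])
v13: WRITE d=61  (d history now [(9, 1), (12, 82), (13, 61)])
v14: WRITE a=67  (a history now [(1, 14), (2, 66), (5, 11), (6, 65), (7, 6), (14, 67)])
v15: WRITE a=38  (a history now [(1, 14), (2, 66), (5, 11), (6, 65), (7, 6), (14, 67), (15, 38)])
READ d @v14: history=[(9, 1), (12, 82), (13, 61)] -> pick v13 -> 61
READ c @v6: history=[(4, 57), (11, 57)] -> pick v4 -> 57
READ d @v1: history=[(9, 1), (12, 82), (13, 61)] -> no version <= 1 -> NONE
v16: WRITE b=9  (b history now [(3, 6), (8, 12), (10, 80), (16, 9)])
v17: WRITE b=2  (b history now [(3, 6), (8, 12), (10, 80), (16, 9), (17, 2)])
READ d @v17: history=[(9, 1), (12, 82), (13, 61)] -> pick v13 -> 61
v18: WRITE a=83  (a history now [(1, 14), (2, 66), (5, 11), (6, 65), (7, 6), (14, 67), (15, 38), (18, 83)])
Read results in order: ['NONE', 'NONE', 'NONE', '61', '57', 'NONE', '61']
NONE count = 4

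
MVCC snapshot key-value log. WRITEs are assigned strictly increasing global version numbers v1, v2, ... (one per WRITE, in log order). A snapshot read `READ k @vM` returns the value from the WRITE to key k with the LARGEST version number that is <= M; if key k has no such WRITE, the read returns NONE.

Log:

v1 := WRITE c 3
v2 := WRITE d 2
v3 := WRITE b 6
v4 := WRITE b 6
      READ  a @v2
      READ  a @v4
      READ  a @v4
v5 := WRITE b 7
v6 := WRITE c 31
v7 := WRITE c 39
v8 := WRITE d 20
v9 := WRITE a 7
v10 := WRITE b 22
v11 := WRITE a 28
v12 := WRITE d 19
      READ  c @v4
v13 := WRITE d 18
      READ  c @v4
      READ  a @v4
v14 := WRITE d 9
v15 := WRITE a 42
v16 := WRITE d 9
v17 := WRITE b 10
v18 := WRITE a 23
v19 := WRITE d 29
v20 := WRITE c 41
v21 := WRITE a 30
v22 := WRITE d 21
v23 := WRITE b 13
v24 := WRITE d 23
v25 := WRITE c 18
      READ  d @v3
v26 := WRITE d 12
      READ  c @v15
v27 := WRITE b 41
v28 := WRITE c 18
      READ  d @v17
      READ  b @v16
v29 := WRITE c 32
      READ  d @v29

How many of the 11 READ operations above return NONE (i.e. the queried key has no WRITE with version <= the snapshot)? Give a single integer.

v1: WRITE c=3  (c history now [(1, 3)])
v2: WRITE d=2  (d history now [(2, 2)])
v3: WRITE b=6  (b history now [(3, 6)])
v4: WRITE b=6  (b history now [(3, 6), (4, 6)])
READ a @v2: history=[] -> no version <= 2 -> NONE
READ a @v4: history=[] -> no version <= 4 -> NONE
READ a @v4: history=[] -> no version <= 4 -> NONE
v5: WRITE b=7  (b history now [(3, 6), (4, 6), (5, 7)])
v6: WRITE c=31  (c history now [(1, 3), (6, 31)])
v7: WRITE c=39  (c history now [(1, 3), (6, 31), (7, 39)])
v8: WRITE d=20  (d history now [(2, 2), (8, 20)])
v9: WRITE a=7  (a history now [(9, 7)])
v10: WRITE b=22  (b history now [(3, 6), (4, 6), (5, 7), (10, 22)])
v11: WRITE a=28  (a history now [(9, 7), (11, 28)])
v12: WRITE d=19  (d history now [(2, 2), (8, 20), (12, 19)])
READ c @v4: history=[(1, 3), (6, 31), (7, 39)] -> pick v1 -> 3
v13: WRITE d=18  (d history now [(2, 2), (8, 20), (12, 19), (13, 18)])
READ c @v4: history=[(1, 3), (6, 31), (7, 39)] -> pick v1 -> 3
READ a @v4: history=[(9, 7), (11, 28)] -> no version <= 4 -> NONE
v14: WRITE d=9  (d history now [(2, 2), (8, 20), (12, 19), (13, 18), (14, 9)])
v15: WRITE a=42  (a history now [(9, 7), (11, 28), (15, 42)])
v16: WRITE d=9  (d history now [(2, 2), (8, 20), (12, 19), (13, 18), (14, 9), (16, 9)])
v17: WRITE b=10  (b history now [(3, 6), (4, 6), (5, 7), (10, 22), (17, 10)])
v18: WRITE a=23  (a history now [(9, 7), (11, 28), (15, 42), (18, 23)])
v19: WRITE d=29  (d history now [(2, 2), (8, 20), (12, 19), (13, 18), (14, 9), (16, 9), (19, 29)])
v20: WRITE c=41  (c history now [(1, 3), (6, 31), (7, 39), (20, 41)])
v21: WRITE a=30  (a history now [(9, 7), (11, 28), (15, 42), (18, 23), (21, 30)])
v22: WRITE d=21  (d history now [(2, 2), (8, 20), (12, 19), (13, 18), (14, 9), (16, 9), (19, 29), (22, 21)])
v23: WRITE b=13  (b history now [(3, 6), (4, 6), (5, 7), (10, 22), (17, 10), (23, 13)])
v24: WRITE d=23  (d history now [(2, 2), (8, 20), (12, 19), (13, 18), (14, 9), (16, 9), (19, 29), (22, 21), (24, 23)])
v25: WRITE c=18  (c history now [(1, 3), (6, 31), (7, 39), (20, 41), (25, 18)])
READ d @v3: history=[(2, 2), (8, 20), (12, 19), (13, 18), (14, 9), (16, 9), (19, 29), (22, 21), (24, 23)] -> pick v2 -> 2
v26: WRITE d=12  (d history now [(2, 2), (8, 20), (12, 19), (13, 18), (14, 9), (16, 9), (19, 29), (22, 21), (24, 23), (26, 12)])
READ c @v15: history=[(1, 3), (6, 31), (7, 39), (20, 41), (25, 18)] -> pick v7 -> 39
v27: WRITE b=41  (b history now [(3, 6), (4, 6), (5, 7), (10, 22), (17, 10), (23, 13), (27, 41)])
v28: WRITE c=18  (c history now [(1, 3), (6, 31), (7, 39), (20, 41), (25, 18), (28, 18)])
READ d @v17: history=[(2, 2), (8, 20), (12, 19), (13, 18), (14, 9), (16, 9), (19, 29), (22, 21), (24, 23), (26, 12)] -> pick v16 -> 9
READ b @v16: history=[(3, 6), (4, 6), (5, 7), (10, 22), (17, 10), (23, 13), (27, 41)] -> pick v10 -> 22
v29: WRITE c=32  (c history now [(1, 3), (6, 31), (7, 39), (20, 41), (25, 18), (28, 18), (29, 32)])
READ d @v29: history=[(2, 2), (8, 20), (12, 19), (13, 18), (14, 9), (16, 9), (19, 29), (22, 21), (24, 23), (26, 12)] -> pick v26 -> 12
Read results in order: ['NONE', 'NONE', 'NONE', '3', '3', 'NONE', '2', '39', '9', '22', '12']
NONE count = 4

Answer: 4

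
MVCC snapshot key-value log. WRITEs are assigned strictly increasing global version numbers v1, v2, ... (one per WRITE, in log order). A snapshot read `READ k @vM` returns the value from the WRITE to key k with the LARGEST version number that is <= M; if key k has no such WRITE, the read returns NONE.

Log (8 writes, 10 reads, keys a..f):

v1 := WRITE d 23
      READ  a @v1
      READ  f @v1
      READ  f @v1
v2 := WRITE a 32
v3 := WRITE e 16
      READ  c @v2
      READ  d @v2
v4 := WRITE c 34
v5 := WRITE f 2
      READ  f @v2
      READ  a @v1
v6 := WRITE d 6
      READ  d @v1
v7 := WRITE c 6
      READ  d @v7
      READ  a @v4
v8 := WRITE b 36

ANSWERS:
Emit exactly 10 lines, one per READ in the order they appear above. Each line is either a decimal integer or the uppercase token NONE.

Answer: NONE
NONE
NONE
NONE
23
NONE
NONE
23
6
32

Derivation:
v1: WRITE d=23  (d history now [(1, 23)])
READ a @v1: history=[] -> no version <= 1 -> NONE
READ f @v1: history=[] -> no version <= 1 -> NONE
READ f @v1: history=[] -> no version <= 1 -> NONE
v2: WRITE a=32  (a history now [(2, 32)])
v3: WRITE e=16  (e history now [(3, 16)])
READ c @v2: history=[] -> no version <= 2 -> NONE
READ d @v2: history=[(1, 23)] -> pick v1 -> 23
v4: WRITE c=34  (c history now [(4, 34)])
v5: WRITE f=2  (f history now [(5, 2)])
READ f @v2: history=[(5, 2)] -> no version <= 2 -> NONE
READ a @v1: history=[(2, 32)] -> no version <= 1 -> NONE
v6: WRITE d=6  (d history now [(1, 23), (6, 6)])
READ d @v1: history=[(1, 23), (6, 6)] -> pick v1 -> 23
v7: WRITE c=6  (c history now [(4, 34), (7, 6)])
READ d @v7: history=[(1, 23), (6, 6)] -> pick v6 -> 6
READ a @v4: history=[(2, 32)] -> pick v2 -> 32
v8: WRITE b=36  (b history now [(8, 36)])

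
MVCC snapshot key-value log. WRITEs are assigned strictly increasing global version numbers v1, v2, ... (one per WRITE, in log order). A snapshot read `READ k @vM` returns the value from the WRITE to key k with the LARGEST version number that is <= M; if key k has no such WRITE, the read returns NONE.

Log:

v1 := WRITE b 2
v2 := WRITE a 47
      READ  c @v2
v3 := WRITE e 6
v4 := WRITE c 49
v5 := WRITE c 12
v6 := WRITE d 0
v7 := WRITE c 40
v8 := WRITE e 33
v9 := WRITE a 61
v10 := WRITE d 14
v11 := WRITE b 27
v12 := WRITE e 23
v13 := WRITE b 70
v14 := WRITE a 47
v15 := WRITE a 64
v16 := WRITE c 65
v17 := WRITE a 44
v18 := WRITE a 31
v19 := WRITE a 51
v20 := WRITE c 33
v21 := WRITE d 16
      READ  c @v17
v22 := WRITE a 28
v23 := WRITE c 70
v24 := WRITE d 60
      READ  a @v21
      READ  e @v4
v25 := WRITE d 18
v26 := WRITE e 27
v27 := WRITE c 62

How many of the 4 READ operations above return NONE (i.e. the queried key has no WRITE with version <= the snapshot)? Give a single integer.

Answer: 1

Derivation:
v1: WRITE b=2  (b history now [(1, 2)])
v2: WRITE a=47  (a history now [(2, 47)])
READ c @v2: history=[] -> no version <= 2 -> NONE
v3: WRITE e=6  (e history now [(3, 6)])
v4: WRITE c=49  (c history now [(4, 49)])
v5: WRITE c=12  (c history now [(4, 49), (5, 12)])
v6: WRITE d=0  (d history now [(6, 0)])
v7: WRITE c=40  (c history now [(4, 49), (5, 12), (7, 40)])
v8: WRITE e=33  (e history now [(3, 6), (8, 33)])
v9: WRITE a=61  (a history now [(2, 47), (9, 61)])
v10: WRITE d=14  (d history now [(6, 0), (10, 14)])
v11: WRITE b=27  (b history now [(1, 2), (11, 27)])
v12: WRITE e=23  (e history now [(3, 6), (8, 33), (12, 23)])
v13: WRITE b=70  (b history now [(1, 2), (11, 27), (13, 70)])
v14: WRITE a=47  (a history now [(2, 47), (9, 61), (14, 47)])
v15: WRITE a=64  (a history now [(2, 47), (9, 61), (14, 47), (15, 64)])
v16: WRITE c=65  (c history now [(4, 49), (5, 12), (7, 40), (16, 65)])
v17: WRITE a=44  (a history now [(2, 47), (9, 61), (14, 47), (15, 64), (17, 44)])
v18: WRITE a=31  (a history now [(2, 47), (9, 61), (14, 47), (15, 64), (17, 44), (18, 31)])
v19: WRITE a=51  (a history now [(2, 47), (9, 61), (14, 47), (15, 64), (17, 44), (18, 31), (19, 51)])
v20: WRITE c=33  (c history now [(4, 49), (5, 12), (7, 40), (16, 65), (20, 33)])
v21: WRITE d=16  (d history now [(6, 0), (10, 14), (21, 16)])
READ c @v17: history=[(4, 49), (5, 12), (7, 40), (16, 65), (20, 33)] -> pick v16 -> 65
v22: WRITE a=28  (a history now [(2, 47), (9, 61), (14, 47), (15, 64), (17, 44), (18, 31), (19, 51), (22, 28)])
v23: WRITE c=70  (c history now [(4, 49), (5, 12), (7, 40), (16, 65), (20, 33), (23, 70)])
v24: WRITE d=60  (d history now [(6, 0), (10, 14), (21, 16), (24, 60)])
READ a @v21: history=[(2, 47), (9, 61), (14, 47), (15, 64), (17, 44), (18, 31), (19, 51), (22, 28)] -> pick v19 -> 51
READ e @v4: history=[(3, 6), (8, 33), (12, 23)] -> pick v3 -> 6
v25: WRITE d=18  (d history now [(6, 0), (10, 14), (21, 16), (24, 60), (25, 18)])
v26: WRITE e=27  (e history now [(3, 6), (8, 33), (12, 23), (26, 27)])
v27: WRITE c=62  (c history now [(4, 49), (5, 12), (7, 40), (16, 65), (20, 33), (23, 70), (27, 62)])
Read results in order: ['NONE', '65', '51', '6']
NONE count = 1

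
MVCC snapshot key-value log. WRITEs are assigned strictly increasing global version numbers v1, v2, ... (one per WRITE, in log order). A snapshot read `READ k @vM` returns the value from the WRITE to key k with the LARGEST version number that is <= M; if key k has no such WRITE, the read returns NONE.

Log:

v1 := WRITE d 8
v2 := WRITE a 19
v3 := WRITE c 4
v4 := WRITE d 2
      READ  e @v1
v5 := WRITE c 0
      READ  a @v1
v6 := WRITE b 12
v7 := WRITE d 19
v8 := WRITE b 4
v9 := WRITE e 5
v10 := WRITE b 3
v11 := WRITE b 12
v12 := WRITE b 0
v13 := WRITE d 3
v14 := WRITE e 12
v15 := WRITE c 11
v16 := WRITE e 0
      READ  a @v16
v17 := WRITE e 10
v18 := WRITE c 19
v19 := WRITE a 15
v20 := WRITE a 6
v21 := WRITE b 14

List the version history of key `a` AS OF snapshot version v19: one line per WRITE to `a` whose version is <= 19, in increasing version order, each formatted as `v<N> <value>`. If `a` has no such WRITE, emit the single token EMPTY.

Scan writes for key=a with version <= 19:
  v1 WRITE d 8 -> skip
  v2 WRITE a 19 -> keep
  v3 WRITE c 4 -> skip
  v4 WRITE d 2 -> skip
  v5 WRITE c 0 -> skip
  v6 WRITE b 12 -> skip
  v7 WRITE d 19 -> skip
  v8 WRITE b 4 -> skip
  v9 WRITE e 5 -> skip
  v10 WRITE b 3 -> skip
  v11 WRITE b 12 -> skip
  v12 WRITE b 0 -> skip
  v13 WRITE d 3 -> skip
  v14 WRITE e 12 -> skip
  v15 WRITE c 11 -> skip
  v16 WRITE e 0 -> skip
  v17 WRITE e 10 -> skip
  v18 WRITE c 19 -> skip
  v19 WRITE a 15 -> keep
  v20 WRITE a 6 -> drop (> snap)
  v21 WRITE b 14 -> skip
Collected: [(2, 19), (19, 15)]

Answer: v2 19
v19 15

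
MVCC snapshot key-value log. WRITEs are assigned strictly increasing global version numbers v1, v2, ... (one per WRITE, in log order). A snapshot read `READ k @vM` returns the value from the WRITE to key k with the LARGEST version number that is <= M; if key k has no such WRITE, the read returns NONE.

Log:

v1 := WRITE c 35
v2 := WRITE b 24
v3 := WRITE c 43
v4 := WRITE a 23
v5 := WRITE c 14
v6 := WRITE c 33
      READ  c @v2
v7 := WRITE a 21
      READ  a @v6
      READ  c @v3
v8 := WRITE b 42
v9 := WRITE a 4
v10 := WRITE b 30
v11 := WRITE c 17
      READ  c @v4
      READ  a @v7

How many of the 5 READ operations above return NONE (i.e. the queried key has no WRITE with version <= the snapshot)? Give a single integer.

Answer: 0

Derivation:
v1: WRITE c=35  (c history now [(1, 35)])
v2: WRITE b=24  (b history now [(2, 24)])
v3: WRITE c=43  (c history now [(1, 35), (3, 43)])
v4: WRITE a=23  (a history now [(4, 23)])
v5: WRITE c=14  (c history now [(1, 35), (3, 43), (5, 14)])
v6: WRITE c=33  (c history now [(1, 35), (3, 43), (5, 14), (6, 33)])
READ c @v2: history=[(1, 35), (3, 43), (5, 14), (6, 33)] -> pick v1 -> 35
v7: WRITE a=21  (a history now [(4, 23), (7, 21)])
READ a @v6: history=[(4, 23), (7, 21)] -> pick v4 -> 23
READ c @v3: history=[(1, 35), (3, 43), (5, 14), (6, 33)] -> pick v3 -> 43
v8: WRITE b=42  (b history now [(2, 24), (8, 42)])
v9: WRITE a=4  (a history now [(4, 23), (7, 21), (9, 4)])
v10: WRITE b=30  (b history now [(2, 24), (8, 42), (10, 30)])
v11: WRITE c=17  (c history now [(1, 35), (3, 43), (5, 14), (6, 33), (11, 17)])
READ c @v4: history=[(1, 35), (3, 43), (5, 14), (6, 33), (11, 17)] -> pick v3 -> 43
READ a @v7: history=[(4, 23), (7, 21), (9, 4)] -> pick v7 -> 21
Read results in order: ['35', '23', '43', '43', '21']
NONE count = 0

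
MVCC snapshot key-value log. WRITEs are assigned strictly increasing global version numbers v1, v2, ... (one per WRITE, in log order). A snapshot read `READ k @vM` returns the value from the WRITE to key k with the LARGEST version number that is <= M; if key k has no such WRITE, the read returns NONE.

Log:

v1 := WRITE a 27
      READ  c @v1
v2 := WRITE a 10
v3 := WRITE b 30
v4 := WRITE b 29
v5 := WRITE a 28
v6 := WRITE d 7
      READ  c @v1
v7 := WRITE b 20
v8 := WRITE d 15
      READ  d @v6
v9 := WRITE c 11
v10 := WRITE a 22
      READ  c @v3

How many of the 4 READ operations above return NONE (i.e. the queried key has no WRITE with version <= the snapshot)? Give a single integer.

Answer: 3

Derivation:
v1: WRITE a=27  (a history now [(1, 27)])
READ c @v1: history=[] -> no version <= 1 -> NONE
v2: WRITE a=10  (a history now [(1, 27), (2, 10)])
v3: WRITE b=30  (b history now [(3, 30)])
v4: WRITE b=29  (b history now [(3, 30), (4, 29)])
v5: WRITE a=28  (a history now [(1, 27), (2, 10), (5, 28)])
v6: WRITE d=7  (d history now [(6, 7)])
READ c @v1: history=[] -> no version <= 1 -> NONE
v7: WRITE b=20  (b history now [(3, 30), (4, 29), (7, 20)])
v8: WRITE d=15  (d history now [(6, 7), (8, 15)])
READ d @v6: history=[(6, 7), (8, 15)] -> pick v6 -> 7
v9: WRITE c=11  (c history now [(9, 11)])
v10: WRITE a=22  (a history now [(1, 27), (2, 10), (5, 28), (10, 22)])
READ c @v3: history=[(9, 11)] -> no version <= 3 -> NONE
Read results in order: ['NONE', 'NONE', '7', 'NONE']
NONE count = 3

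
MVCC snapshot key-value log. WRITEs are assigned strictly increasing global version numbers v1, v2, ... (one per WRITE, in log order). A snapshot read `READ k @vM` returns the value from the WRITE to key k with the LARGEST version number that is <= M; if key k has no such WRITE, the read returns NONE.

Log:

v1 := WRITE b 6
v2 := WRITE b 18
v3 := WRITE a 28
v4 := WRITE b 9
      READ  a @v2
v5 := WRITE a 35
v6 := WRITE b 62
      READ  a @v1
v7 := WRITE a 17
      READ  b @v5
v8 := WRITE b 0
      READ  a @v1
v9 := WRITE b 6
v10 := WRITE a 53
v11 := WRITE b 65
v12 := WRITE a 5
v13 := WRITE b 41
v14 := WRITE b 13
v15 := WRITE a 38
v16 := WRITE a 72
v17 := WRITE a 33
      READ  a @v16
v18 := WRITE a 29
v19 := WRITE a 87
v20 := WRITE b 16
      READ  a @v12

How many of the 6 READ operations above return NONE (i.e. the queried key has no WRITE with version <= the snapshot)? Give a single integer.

Answer: 3

Derivation:
v1: WRITE b=6  (b history now [(1, 6)])
v2: WRITE b=18  (b history now [(1, 6), (2, 18)])
v3: WRITE a=28  (a history now [(3, 28)])
v4: WRITE b=9  (b history now [(1, 6), (2, 18), (4, 9)])
READ a @v2: history=[(3, 28)] -> no version <= 2 -> NONE
v5: WRITE a=35  (a history now [(3, 28), (5, 35)])
v6: WRITE b=62  (b history now [(1, 6), (2, 18), (4, 9), (6, 62)])
READ a @v1: history=[(3, 28), (5, 35)] -> no version <= 1 -> NONE
v7: WRITE a=17  (a history now [(3, 28), (5, 35), (7, 17)])
READ b @v5: history=[(1, 6), (2, 18), (4, 9), (6, 62)] -> pick v4 -> 9
v8: WRITE b=0  (b history now [(1, 6), (2, 18), (4, 9), (6, 62), (8, 0)])
READ a @v1: history=[(3, 28), (5, 35), (7, 17)] -> no version <= 1 -> NONE
v9: WRITE b=6  (b history now [(1, 6), (2, 18), (4, 9), (6, 62), (8, 0), (9, 6)])
v10: WRITE a=53  (a history now [(3, 28), (5, 35), (7, 17), (10, 53)])
v11: WRITE b=65  (b history now [(1, 6), (2, 18), (4, 9), (6, 62), (8, 0), (9, 6), (11, 65)])
v12: WRITE a=5  (a history now [(3, 28), (5, 35), (7, 17), (10, 53), (12, 5)])
v13: WRITE b=41  (b history now [(1, 6), (2, 18), (4, 9), (6, 62), (8, 0), (9, 6), (11, 65), (13, 41)])
v14: WRITE b=13  (b history now [(1, 6), (2, 18), (4, 9), (6, 62), (8, 0), (9, 6), (11, 65), (13, 41), (14, 13)])
v15: WRITE a=38  (a history now [(3, 28), (5, 35), (7, 17), (10, 53), (12, 5), (15, 38)])
v16: WRITE a=72  (a history now [(3, 28), (5, 35), (7, 17), (10, 53), (12, 5), (15, 38), (16, 72)])
v17: WRITE a=33  (a history now [(3, 28), (5, 35), (7, 17), (10, 53), (12, 5), (15, 38), (16, 72), (17, 33)])
READ a @v16: history=[(3, 28), (5, 35), (7, 17), (10, 53), (12, 5), (15, 38), (16, 72), (17, 33)] -> pick v16 -> 72
v18: WRITE a=29  (a history now [(3, 28), (5, 35), (7, 17), (10, 53), (12, 5), (15, 38), (16, 72), (17, 33), (18, 29)])
v19: WRITE a=87  (a history now [(3, 28), (5, 35), (7, 17), (10, 53), (12, 5), (15, 38), (16, 72), (17, 33), (18, 29), (19, 87)])
v20: WRITE b=16  (b history now [(1, 6), (2, 18), (4, 9), (6, 62), (8, 0), (9, 6), (11, 65), (13, 41), (14, 13), (20, 16)])
READ a @v12: history=[(3, 28), (5, 35), (7, 17), (10, 53), (12, 5), (15, 38), (16, 72), (17, 33), (18, 29), (19, 87)] -> pick v12 -> 5
Read results in order: ['NONE', 'NONE', '9', 'NONE', '72', '5']
NONE count = 3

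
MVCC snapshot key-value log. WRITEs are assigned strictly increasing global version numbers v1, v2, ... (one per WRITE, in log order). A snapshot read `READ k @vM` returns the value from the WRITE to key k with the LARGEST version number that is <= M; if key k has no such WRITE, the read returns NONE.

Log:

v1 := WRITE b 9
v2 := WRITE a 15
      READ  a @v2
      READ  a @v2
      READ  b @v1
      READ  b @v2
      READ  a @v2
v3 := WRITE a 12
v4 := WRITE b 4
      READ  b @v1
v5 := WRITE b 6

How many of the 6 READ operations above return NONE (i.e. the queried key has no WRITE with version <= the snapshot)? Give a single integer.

v1: WRITE b=9  (b history now [(1, 9)])
v2: WRITE a=15  (a history now [(2, 15)])
READ a @v2: history=[(2, 15)] -> pick v2 -> 15
READ a @v2: history=[(2, 15)] -> pick v2 -> 15
READ b @v1: history=[(1, 9)] -> pick v1 -> 9
READ b @v2: history=[(1, 9)] -> pick v1 -> 9
READ a @v2: history=[(2, 15)] -> pick v2 -> 15
v3: WRITE a=12  (a history now [(2, 15), (3, 12)])
v4: WRITE b=4  (b history now [(1, 9), (4, 4)])
READ b @v1: history=[(1, 9), (4, 4)] -> pick v1 -> 9
v5: WRITE b=6  (b history now [(1, 9), (4, 4), (5, 6)])
Read results in order: ['15', '15', '9', '9', '15', '9']
NONE count = 0

Answer: 0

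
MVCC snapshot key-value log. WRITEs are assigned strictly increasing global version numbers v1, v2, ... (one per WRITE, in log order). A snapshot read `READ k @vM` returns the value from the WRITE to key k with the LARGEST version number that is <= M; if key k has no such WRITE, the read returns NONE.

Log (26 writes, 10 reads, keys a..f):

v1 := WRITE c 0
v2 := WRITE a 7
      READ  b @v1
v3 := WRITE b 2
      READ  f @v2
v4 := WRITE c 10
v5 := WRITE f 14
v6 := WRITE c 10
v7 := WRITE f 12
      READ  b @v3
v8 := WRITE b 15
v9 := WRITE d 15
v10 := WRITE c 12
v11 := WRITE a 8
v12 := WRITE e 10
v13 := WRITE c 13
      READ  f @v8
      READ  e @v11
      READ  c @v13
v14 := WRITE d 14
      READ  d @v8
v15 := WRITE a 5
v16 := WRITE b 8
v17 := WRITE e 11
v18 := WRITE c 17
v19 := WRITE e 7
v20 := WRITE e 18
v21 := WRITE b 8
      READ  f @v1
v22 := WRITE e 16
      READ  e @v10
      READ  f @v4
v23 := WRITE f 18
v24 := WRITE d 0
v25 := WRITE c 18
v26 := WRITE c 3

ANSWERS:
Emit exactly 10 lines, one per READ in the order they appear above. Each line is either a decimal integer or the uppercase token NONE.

v1: WRITE c=0  (c history now [(1, 0)])
v2: WRITE a=7  (a history now [(2, 7)])
READ b @v1: history=[] -> no version <= 1 -> NONE
v3: WRITE b=2  (b history now [(3, 2)])
READ f @v2: history=[] -> no version <= 2 -> NONE
v4: WRITE c=10  (c history now [(1, 0), (4, 10)])
v5: WRITE f=14  (f history now [(5, 14)])
v6: WRITE c=10  (c history now [(1, 0), (4, 10), (6, 10)])
v7: WRITE f=12  (f history now [(5, 14), (7, 12)])
READ b @v3: history=[(3, 2)] -> pick v3 -> 2
v8: WRITE b=15  (b history now [(3, 2), (8, 15)])
v9: WRITE d=15  (d history now [(9, 15)])
v10: WRITE c=12  (c history now [(1, 0), (4, 10), (6, 10), (10, 12)])
v11: WRITE a=8  (a history now [(2, 7), (11, 8)])
v12: WRITE e=10  (e history now [(12, 10)])
v13: WRITE c=13  (c history now [(1, 0), (4, 10), (6, 10), (10, 12), (13, 13)])
READ f @v8: history=[(5, 14), (7, 12)] -> pick v7 -> 12
READ e @v11: history=[(12, 10)] -> no version <= 11 -> NONE
READ c @v13: history=[(1, 0), (4, 10), (6, 10), (10, 12), (13, 13)] -> pick v13 -> 13
v14: WRITE d=14  (d history now [(9, 15), (14, 14)])
READ d @v8: history=[(9, 15), (14, 14)] -> no version <= 8 -> NONE
v15: WRITE a=5  (a history now [(2, 7), (11, 8), (15, 5)])
v16: WRITE b=8  (b history now [(3, 2), (8, 15), (16, 8)])
v17: WRITE e=11  (e history now [(12, 10), (17, 11)])
v18: WRITE c=17  (c history now [(1, 0), (4, 10), (6, 10), (10, 12), (13, 13), (18, 17)])
v19: WRITE e=7  (e history now [(12, 10), (17, 11), (19, 7)])
v20: WRITE e=18  (e history now [(12, 10), (17, 11), (19, 7), (20, 18)])
v21: WRITE b=8  (b history now [(3, 2), (8, 15), (16, 8), (21, 8)])
READ f @v1: history=[(5, 14), (7, 12)] -> no version <= 1 -> NONE
v22: WRITE e=16  (e history now [(12, 10), (17, 11), (19, 7), (20, 18), (22, 16)])
READ e @v10: history=[(12, 10), (17, 11), (19, 7), (20, 18), (22, 16)] -> no version <= 10 -> NONE
READ f @v4: history=[(5, 14), (7, 12)] -> no version <= 4 -> NONE
v23: WRITE f=18  (f history now [(5, 14), (7, 12), (23, 18)])
v24: WRITE d=0  (d history now [(9, 15), (14, 14), (24, 0)])
v25: WRITE c=18  (c history now [(1, 0), (4, 10), (6, 10), (10, 12), (13, 13), (18, 17), (25, 18)])
v26: WRITE c=3  (c history now [(1, 0), (4, 10), (6, 10), (10, 12), (13, 13), (18, 17), (25, 18), (26, 3)])

Answer: NONE
NONE
2
12
NONE
13
NONE
NONE
NONE
NONE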